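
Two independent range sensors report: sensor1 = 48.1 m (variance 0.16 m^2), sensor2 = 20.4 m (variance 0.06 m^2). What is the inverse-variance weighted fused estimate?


w1 = (1/var1) / (1/var1 + 1/var2)
   = 6.25 / (6.25 + 16.6667) = 0.2727
w2 = 1 - w1 = 0.7273
fused = w1*s1 + w2*s2 = 13.1182 + 14.8364
= 27.9545 m


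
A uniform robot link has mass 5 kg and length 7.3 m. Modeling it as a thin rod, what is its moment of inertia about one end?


I = (1/3) * m * L^2
= (1/3) * 5 * 7.3^2
= 0.333333 * 5 * 53.29
= 88.8167 kg*m^2


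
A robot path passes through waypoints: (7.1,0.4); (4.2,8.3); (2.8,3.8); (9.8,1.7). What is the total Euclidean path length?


Segment lengths:
  seg1 = sqrt((-2.9)^2 + (7.9)^2) = 8.4155
  seg2 = sqrt((-1.4)^2 + (-4.5)^2) = 4.7127
  seg3 = sqrt((7.0)^2 + (-2.1)^2) = 7.3082
Total = 20.4364


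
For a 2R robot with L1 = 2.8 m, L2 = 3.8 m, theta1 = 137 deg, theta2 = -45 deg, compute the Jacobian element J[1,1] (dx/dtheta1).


J[1,1] = -L1*sin(t1) - L2*sin(t1+t2)
= -2.8*sin(137) - 3.8*sin(92)
= -5.7073


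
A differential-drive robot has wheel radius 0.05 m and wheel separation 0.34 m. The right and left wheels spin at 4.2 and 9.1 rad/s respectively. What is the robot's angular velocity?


vR = r*wR = 0.05*4.2 = 0.21 m/s
vL = r*wL = 0.05*9.1 = 0.455 m/s
v = (vR+vL)/2 = 0.3325 m/s
omega = (vR-vL)/L = -0.7206 rad/s
angular velocity = -0.7206 rad/s


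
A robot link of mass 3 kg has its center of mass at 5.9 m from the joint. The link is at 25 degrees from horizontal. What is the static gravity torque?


tau = m*g*L*cos(angle)
= 3 * 9.81 * 5.9 * cos(25 deg)
= 3 * 9.81 * 5.9 * 0.9063
= 157.3686 Nm


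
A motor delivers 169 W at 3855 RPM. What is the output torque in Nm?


omega = 3855 * 2*pi/60 = 403.6947 rad/s
tau = P / omega = 169 / 403.6947
= 0.4186 Nm


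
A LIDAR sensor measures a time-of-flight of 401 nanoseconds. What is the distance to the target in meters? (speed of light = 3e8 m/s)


tof = 401 ns = 4.01e-07 s
dist = c * tof / 2
= 3e8 * 4.01e-07 / 2
= 60.15 m


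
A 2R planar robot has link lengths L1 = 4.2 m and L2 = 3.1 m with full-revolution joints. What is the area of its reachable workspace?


r_max = L1 + L2 = 7.3 m
r_min = |L1 - L2| = 1.1 m
Area = pi*(r_max^2 - r_min^2)
= pi*(53.29 - 1.21)
= pi * 52.08
= 163.6141 m^2


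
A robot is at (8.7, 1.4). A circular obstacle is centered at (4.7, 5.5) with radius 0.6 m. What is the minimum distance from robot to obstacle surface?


center_dist = sqrt((8.7-4.7)^2 + (1.4-5.5)^2)
= sqrt(16.0 + 16.81)
= 5.728
min_dist = center_dist - radius = 5.728 - 0.6 = 5.128 m


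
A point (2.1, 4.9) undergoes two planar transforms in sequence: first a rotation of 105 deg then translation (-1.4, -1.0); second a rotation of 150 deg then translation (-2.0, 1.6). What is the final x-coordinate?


After transform 1:
x1 = cos(105)*2.1 - sin(105)*4.9 + -1.4 = -6.6766
y1 = sin(105)*2.1 + cos(105)*4.9 + -1.0 = -0.2398
After transform 2:
x2 = cos(150)*-6.6766 - sin(150)*-0.2398 + -2.0
= 3.902


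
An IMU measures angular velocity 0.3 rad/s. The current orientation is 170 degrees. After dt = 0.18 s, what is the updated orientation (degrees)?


delta_theta = w * dt = 0.3 * 0.18 = 0.054 rad
= 3.094 deg
theta_new = 170 + 3.094 = 173.094 deg


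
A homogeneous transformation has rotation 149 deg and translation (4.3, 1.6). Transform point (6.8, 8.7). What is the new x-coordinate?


x' = cos(theta)*px - sin(theta)*py + tx
= -0.8572*6.8 - 0.515*8.7 + 4.3
= -6.0096


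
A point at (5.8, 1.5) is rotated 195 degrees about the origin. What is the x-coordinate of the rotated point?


x' = x*cos(theta) - y*sin(theta)
cos(195 deg) = -0.9659, sin(195 deg) = -0.2588
x' = 5.8 * -0.9659 - 1.5 * -0.2588
= -5.6024 - -0.3882
= -5.2141


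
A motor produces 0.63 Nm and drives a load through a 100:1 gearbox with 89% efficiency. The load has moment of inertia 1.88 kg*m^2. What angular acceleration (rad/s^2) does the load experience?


tau_out = tau_motor * N * eta
= 0.63 * 100 * 0.89 = 56.07 Nm
alpha = tau_out / I = 56.07 / 1.88
= 29.8245 rad/s^2


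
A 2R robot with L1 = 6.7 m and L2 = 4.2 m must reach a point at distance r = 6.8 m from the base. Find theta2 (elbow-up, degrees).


cos(theta2) = (r^2 - L1^2 - L2^2) / (2*L1*L2)
cos(theta2) = (46.24 - 44.89 - 17.64) / 56.28
cos(theta2) = -0.289446
theta2 = 106.8248 degrees


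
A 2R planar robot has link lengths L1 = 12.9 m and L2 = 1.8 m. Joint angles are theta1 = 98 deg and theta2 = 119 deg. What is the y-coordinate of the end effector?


Convert angles to radians: theta1 = 1.7104, theta2 = 2.0769
y = L1*sin(theta1) + L2*sin(theta1+theta2)
y = 12.7745 + -1.0833
y = 11.6912


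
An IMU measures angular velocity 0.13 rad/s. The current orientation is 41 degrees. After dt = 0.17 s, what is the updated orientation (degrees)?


delta_theta = w * dt = 0.13 * 0.17 = 0.0221 rad
= 1.2662 deg
theta_new = 41 + 1.2662 = 42.2662 deg


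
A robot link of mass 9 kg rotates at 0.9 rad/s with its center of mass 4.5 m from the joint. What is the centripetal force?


F = m * omega^2 * r
= 9 * 0.9^2 * 4.5
= 9 * 0.81 * 4.5
= 32.805 N


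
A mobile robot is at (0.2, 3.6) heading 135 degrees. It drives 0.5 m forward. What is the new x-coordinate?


x_new = x0 + d*cos(theta)
= 0.2 + 0.5*cos(135)
= 0.2 + -0.3536
= -0.1536


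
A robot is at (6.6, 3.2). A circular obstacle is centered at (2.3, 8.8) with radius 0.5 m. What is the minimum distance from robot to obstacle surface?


center_dist = sqrt((6.6-2.3)^2 + (3.2-8.8)^2)
= sqrt(18.49 + 31.36)
= 7.0605
min_dist = center_dist - radius = 7.0605 - 0.5 = 6.5605 m


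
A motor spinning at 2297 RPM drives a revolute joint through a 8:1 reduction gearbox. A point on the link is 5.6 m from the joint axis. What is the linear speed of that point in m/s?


omega_motor = 2297 * 2*pi/60 = 240.5413 rad/s
omega_joint = omega_motor / 8 = 30.0677 rad/s
v = omega_joint * r = 30.0677 * 5.6
= 168.3789 m/s


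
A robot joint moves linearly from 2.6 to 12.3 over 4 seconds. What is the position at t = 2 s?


s = t/T = 2/4 = 0.5
p(t) = p0 + (pf-p0)*s
= 2.6 + (12.3 - 2.6) * 0.5
= 7.45


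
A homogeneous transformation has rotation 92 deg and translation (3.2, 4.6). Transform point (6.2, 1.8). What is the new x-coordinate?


x' = cos(theta)*px - sin(theta)*py + tx
= -0.0349*6.2 - 0.9994*1.8 + 3.2
= 1.1847


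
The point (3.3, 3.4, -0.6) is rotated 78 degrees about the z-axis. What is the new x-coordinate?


Rotation about z-axis: x' = x*cos(theta) - y*sin(theta)
= 3.3 * 0.2079 - 3.4 * 0.9781
= -2.6396


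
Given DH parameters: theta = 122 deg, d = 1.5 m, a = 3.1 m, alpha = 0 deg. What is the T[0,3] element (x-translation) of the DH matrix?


T[0,3] = a * cos(theta)
= 3.1 * cos(122 deg)
= 3.1 * -0.5299
= -1.6427


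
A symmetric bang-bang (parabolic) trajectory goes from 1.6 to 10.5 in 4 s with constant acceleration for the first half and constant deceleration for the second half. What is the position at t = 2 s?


Symmetric rest-to-rest: each phase covers (pf-p0)/2 in time T/2. 0.5*a*(T/2)^2 = (pf-p0)/2 => a = 4*(pf-p0)/T^2
a = 4*(10.5-1.6)/4^2 = 2.225
t = 2 is in the acceleration phase (t <= T/2).
p = p0 + 0.5*a*t^2 = 1.6 + 0.5*2.225*2^2
= 6.05


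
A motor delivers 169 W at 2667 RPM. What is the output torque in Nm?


omega = 2667 * 2*pi/60 = 279.2876 rad/s
tau = P / omega = 169 / 279.2876
= 0.6051 Nm


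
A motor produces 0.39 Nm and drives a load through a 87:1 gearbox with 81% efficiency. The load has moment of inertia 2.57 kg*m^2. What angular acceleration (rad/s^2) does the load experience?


tau_out = tau_motor * N * eta
= 0.39 * 87 * 0.81 = 27.4833 Nm
alpha = tau_out / I = 27.4833 / 2.57
= 10.6939 rad/s^2


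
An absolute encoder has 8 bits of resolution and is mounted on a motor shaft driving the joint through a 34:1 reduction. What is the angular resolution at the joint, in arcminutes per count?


counts = 2^8 = 256
effective counts at joint = 256 * 34 = 8704
resolution = 360*60 / 8704
= 2.4816 arcmin/count


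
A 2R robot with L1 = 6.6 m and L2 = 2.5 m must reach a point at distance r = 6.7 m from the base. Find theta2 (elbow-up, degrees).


cos(theta2) = (r^2 - L1^2 - L2^2) / (2*L1*L2)
cos(theta2) = (44.89 - 43.56 - 6.25) / 33.0
cos(theta2) = -0.149091
theta2 = 98.5742 degrees


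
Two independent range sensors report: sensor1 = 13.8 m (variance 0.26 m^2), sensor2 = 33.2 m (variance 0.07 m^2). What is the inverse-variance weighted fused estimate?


w1 = (1/var1) / (1/var1 + 1/var2)
   = 3.8462 / (3.8462 + 14.2857) = 0.2121
w2 = 1 - w1 = 0.7879
fused = w1*s1 + w2*s2 = 2.9273 + 26.1576
= 29.0848 m


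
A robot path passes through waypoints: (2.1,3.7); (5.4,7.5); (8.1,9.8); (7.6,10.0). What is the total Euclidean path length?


Segment lengths:
  seg1 = sqrt((3.3)^2 + (3.8)^2) = 5.0329
  seg2 = sqrt((2.7)^2 + (2.3)^2) = 3.5468
  seg3 = sqrt((-0.5)^2 + (0.2)^2) = 0.5385
Total = 9.1182


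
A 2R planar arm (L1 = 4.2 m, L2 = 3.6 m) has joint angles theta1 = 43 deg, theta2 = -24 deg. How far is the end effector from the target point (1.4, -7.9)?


End effector via forward kinematics:
x = L1*cos(t1) + L2*cos(t1+t2) = 6.4756
y = L1*sin(t1) + L2*sin(t1+t2) = 4.0364
Distance to target:
d = sqrt((1.4 - 6.4756)^2 + (-7.9 - 4.0364)^2)
= sqrt(25.7612 + 142.4786)
= 12.9707 m


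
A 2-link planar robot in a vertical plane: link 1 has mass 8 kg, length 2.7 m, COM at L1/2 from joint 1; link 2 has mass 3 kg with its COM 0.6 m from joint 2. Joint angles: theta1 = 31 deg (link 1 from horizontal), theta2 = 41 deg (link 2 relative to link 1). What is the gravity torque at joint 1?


Horizontal distance from joint 1 to link-1 COM:
  x_c1 = (L1/2)*cos(t1) = 1.35 * 0.8572 = 1.1572 m
Horizontal distance from joint 1 to link-2 COM:
  x_c2 = L1*cos(t1) + Lc2*cos(t1+t2)
       = 2.7*0.8572 + 0.6*0.309 = 2.4998 m
tau1 = m1*g*x_c1 + m2*g*x_c2
     = 8*9.81*1.1572 + 3*9.81*2.4998
     = 90.8152 + 73.568
     = 164.3832 Nm


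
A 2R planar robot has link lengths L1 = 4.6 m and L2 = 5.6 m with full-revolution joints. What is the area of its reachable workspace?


r_max = L1 + L2 = 10.2 m
r_min = |L1 - L2| = 1.0 m
Area = pi*(r_max^2 - r_min^2)
= pi*(104.04 - 1.0)
= pi * 103.04
= 323.7097 m^2


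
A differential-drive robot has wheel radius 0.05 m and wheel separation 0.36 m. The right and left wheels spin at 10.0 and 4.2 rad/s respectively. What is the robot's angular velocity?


vR = r*wR = 0.05*10.0 = 0.5 m/s
vL = r*wL = 0.05*4.2 = 0.21 m/s
v = (vR+vL)/2 = 0.355 m/s
omega = (vR-vL)/L = 0.8056 rad/s
angular velocity = 0.8056 rad/s


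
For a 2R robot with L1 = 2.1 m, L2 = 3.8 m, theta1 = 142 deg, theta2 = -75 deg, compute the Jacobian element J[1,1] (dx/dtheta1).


J[1,1] = -L1*sin(t1) - L2*sin(t1+t2)
= -2.1*sin(142) - 3.8*sin(67)
= -4.7908


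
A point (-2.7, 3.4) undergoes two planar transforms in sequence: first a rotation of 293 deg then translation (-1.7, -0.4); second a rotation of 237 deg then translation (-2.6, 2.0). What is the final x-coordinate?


After transform 1:
x1 = cos(293)*-2.7 - sin(293)*3.4 + -1.7 = 0.3747
y1 = sin(293)*-2.7 + cos(293)*3.4 + -0.4 = 3.4138
After transform 2:
x2 = cos(237)*0.3747 - sin(237)*3.4138 + -2.6
= 0.059


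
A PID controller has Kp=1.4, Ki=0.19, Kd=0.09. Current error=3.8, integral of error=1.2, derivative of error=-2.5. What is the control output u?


u = Kp*e + Ki*int(e) + Kd*de/dt
= 1.4*3.8 + 0.19*1.2 + 0.09*(-2.5)
= 5.32 + 0.228 + -0.225
= 5.323


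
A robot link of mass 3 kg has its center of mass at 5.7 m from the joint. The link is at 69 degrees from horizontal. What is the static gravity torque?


tau = m*g*L*cos(angle)
= 3 * 9.81 * 5.7 * cos(69 deg)
= 3 * 9.81 * 5.7 * 0.3584
= 60.1166 Nm


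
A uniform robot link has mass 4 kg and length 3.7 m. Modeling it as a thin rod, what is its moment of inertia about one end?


I = (1/3) * m * L^2
= (1/3) * 4 * 3.7^2
= 0.333333 * 4 * 13.69
= 18.2533 kg*m^2


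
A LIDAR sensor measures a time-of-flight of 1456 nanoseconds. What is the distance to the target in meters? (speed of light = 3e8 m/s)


tof = 1456 ns = 1.456e-06 s
dist = c * tof / 2
= 3e8 * 1.456e-06 / 2
= 218.4 m


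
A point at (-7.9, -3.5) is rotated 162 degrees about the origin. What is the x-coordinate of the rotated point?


x' = x*cos(theta) - y*sin(theta)
cos(162 deg) = -0.9511, sin(162 deg) = 0.309
x' = -7.9 * -0.9511 - -3.5 * 0.309
= 7.5133 - -1.0816
= 8.5949


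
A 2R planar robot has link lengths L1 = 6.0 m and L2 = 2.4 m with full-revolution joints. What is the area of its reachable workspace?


r_max = L1 + L2 = 8.4 m
r_min = |L1 - L2| = 3.6 m
Area = pi*(r_max^2 - r_min^2)
= pi*(70.56 - 12.96)
= pi * 57.6
= 180.9557 m^2


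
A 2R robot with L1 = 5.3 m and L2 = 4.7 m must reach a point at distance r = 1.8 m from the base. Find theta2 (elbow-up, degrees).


cos(theta2) = (r^2 - L1^2 - L2^2) / (2*L1*L2)
cos(theta2) = (3.24 - 28.09 - 22.09) / 49.82
cos(theta2) = -0.942192
theta2 = 160.423 degrees


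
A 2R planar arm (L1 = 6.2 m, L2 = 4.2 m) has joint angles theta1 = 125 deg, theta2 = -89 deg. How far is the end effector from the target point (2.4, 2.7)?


End effector via forward kinematics:
x = L1*cos(t1) + L2*cos(t1+t2) = -0.1583
y = L1*sin(t1) + L2*sin(t1+t2) = 7.5474
Distance to target:
d = sqrt((2.4 - -0.1583)^2 + (2.7 - 7.5474)^2)
= sqrt(6.5449 + 23.4977)
= 5.4811 m


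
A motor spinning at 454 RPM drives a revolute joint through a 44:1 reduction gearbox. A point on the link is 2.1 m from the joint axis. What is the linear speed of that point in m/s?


omega_motor = 454 * 2*pi/60 = 47.5428 rad/s
omega_joint = omega_motor / 44 = 1.0805 rad/s
v = omega_joint * r = 1.0805 * 2.1
= 2.2691 m/s


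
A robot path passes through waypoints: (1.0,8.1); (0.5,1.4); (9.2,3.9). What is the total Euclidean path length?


Segment lengths:
  seg1 = sqrt((-0.5)^2 + (-6.7)^2) = 6.7186
  seg2 = sqrt((8.7)^2 + (2.5)^2) = 9.0521
Total = 15.7707


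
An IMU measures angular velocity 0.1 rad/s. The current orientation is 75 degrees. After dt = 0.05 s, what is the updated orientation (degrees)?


delta_theta = w * dt = 0.1 * 0.05 = 0.005 rad
= 0.2865 deg
theta_new = 75 + 0.2865 = 75.2865 deg


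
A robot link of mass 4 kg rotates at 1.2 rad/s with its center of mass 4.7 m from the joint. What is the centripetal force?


F = m * omega^2 * r
= 4 * 1.2^2 * 4.7
= 4 * 1.44 * 4.7
= 27.072 N


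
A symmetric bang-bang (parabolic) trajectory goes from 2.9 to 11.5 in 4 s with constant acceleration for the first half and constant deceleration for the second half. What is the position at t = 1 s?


Symmetric rest-to-rest: each phase covers (pf-p0)/2 in time T/2. 0.5*a*(T/2)^2 = (pf-p0)/2 => a = 4*(pf-p0)/T^2
a = 4*(11.5-2.9)/4^2 = 2.15
t = 1 is in the acceleration phase (t <= T/2).
p = p0 + 0.5*a*t^2 = 2.9 + 0.5*2.15*1^2
= 3.975


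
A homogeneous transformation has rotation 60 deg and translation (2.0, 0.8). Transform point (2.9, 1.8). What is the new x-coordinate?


x' = cos(theta)*px - sin(theta)*py + tx
= 0.5*2.9 - 0.866*1.8 + 2.0
= 1.8912


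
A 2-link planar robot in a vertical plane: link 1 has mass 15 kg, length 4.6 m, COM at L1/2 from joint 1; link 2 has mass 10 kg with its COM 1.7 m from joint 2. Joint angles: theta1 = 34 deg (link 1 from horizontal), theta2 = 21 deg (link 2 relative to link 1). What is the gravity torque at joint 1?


Horizontal distance from joint 1 to link-1 COM:
  x_c1 = (L1/2)*cos(t1) = 2.3 * 0.829 = 1.9068 m
Horizontal distance from joint 1 to link-2 COM:
  x_c2 = L1*cos(t1) + Lc2*cos(t1+t2)
       = 4.6*0.829 + 1.7*0.5736 = 4.7887 m
tau1 = m1*g*x_c1 + m2*g*x_c2
     = 15*9.81*1.9068 + 10*9.81*4.7887
     = 280.5836 + 469.7668
     = 750.3505 Nm


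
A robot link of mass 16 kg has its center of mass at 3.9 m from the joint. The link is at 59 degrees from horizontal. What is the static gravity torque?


tau = m*g*L*cos(angle)
= 16 * 9.81 * 3.9 * cos(59 deg)
= 16 * 9.81 * 3.9 * 0.515
= 315.2775 Nm


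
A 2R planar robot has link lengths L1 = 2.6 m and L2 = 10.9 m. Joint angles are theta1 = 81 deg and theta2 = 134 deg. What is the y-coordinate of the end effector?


Convert angles to radians: theta1 = 1.4137, theta2 = 2.3387
y = L1*sin(theta1) + L2*sin(theta1+theta2)
y = 2.568 + -6.252
y = -3.684


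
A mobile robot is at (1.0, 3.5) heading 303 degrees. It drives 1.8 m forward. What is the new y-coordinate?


y_new = y0 + d*sin(theta)
= 3.5 + 1.8*sin(303)
= 3.5 + -1.5096
= 1.9904


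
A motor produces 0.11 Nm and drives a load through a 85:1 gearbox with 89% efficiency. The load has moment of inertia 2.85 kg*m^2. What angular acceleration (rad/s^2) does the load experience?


tau_out = tau_motor * N * eta
= 0.11 * 85 * 0.89 = 8.3215 Nm
alpha = tau_out / I = 8.3215 / 2.85
= 2.9198 rad/s^2


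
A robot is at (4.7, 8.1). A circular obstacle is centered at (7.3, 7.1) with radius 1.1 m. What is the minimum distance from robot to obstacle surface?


center_dist = sqrt((4.7-7.3)^2 + (8.1-7.1)^2)
= sqrt(6.76 + 1.0)
= 2.7857
min_dist = center_dist - radius = 2.7857 - 1.1 = 1.6857 m


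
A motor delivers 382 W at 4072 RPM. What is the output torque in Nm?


omega = 4072 * 2*pi/60 = 426.4188 rad/s
tau = P / omega = 382 / 426.4188
= 0.8958 Nm


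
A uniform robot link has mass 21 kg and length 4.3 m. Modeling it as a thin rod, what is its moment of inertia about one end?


I = (1/3) * m * L^2
= (1/3) * 21 * 4.3^2
= 0.333333 * 21 * 18.49
= 129.43 kg*m^2


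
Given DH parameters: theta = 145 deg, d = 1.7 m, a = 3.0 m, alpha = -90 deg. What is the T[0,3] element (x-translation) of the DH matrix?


T[0,3] = a * cos(theta)
= 3.0 * cos(145 deg)
= 3.0 * -0.8192
= -2.4575


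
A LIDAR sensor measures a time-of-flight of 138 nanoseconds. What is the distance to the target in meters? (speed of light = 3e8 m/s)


tof = 138 ns = 1.38e-07 s
dist = c * tof / 2
= 3e8 * 1.38e-07 / 2
= 20.7 m


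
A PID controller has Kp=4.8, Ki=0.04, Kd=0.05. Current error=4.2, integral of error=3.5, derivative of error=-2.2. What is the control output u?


u = Kp*e + Ki*int(e) + Kd*de/dt
= 4.8*4.2 + 0.04*3.5 + 0.05*(-2.2)
= 20.16 + 0.14 + -0.11
= 20.19


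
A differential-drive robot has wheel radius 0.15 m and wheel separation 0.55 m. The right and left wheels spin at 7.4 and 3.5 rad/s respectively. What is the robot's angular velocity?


vR = r*wR = 0.15*7.4 = 1.11 m/s
vL = r*wL = 0.15*3.5 = 0.525 m/s
v = (vR+vL)/2 = 0.8175 m/s
omega = (vR-vL)/L = 1.0636 rad/s
angular velocity = 1.0636 rad/s


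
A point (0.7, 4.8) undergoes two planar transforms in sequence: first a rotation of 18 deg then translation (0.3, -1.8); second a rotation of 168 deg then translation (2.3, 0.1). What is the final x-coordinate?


After transform 1:
x1 = cos(18)*0.7 - sin(18)*4.8 + 0.3 = -0.5175
y1 = sin(18)*0.7 + cos(18)*4.8 + -1.8 = 2.9814
After transform 2:
x2 = cos(168)*-0.5175 - sin(168)*2.9814 + 2.3
= 2.1864


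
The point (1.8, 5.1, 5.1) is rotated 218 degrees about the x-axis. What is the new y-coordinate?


Rotation about x-axis: y' = y*cos(theta) - z*sin(theta)
= 5.1 * -0.788 - 5.1 * -0.6157
= -0.879


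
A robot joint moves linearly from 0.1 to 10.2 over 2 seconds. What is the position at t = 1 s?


s = t/T = 1/2 = 0.5
p(t) = p0 + (pf-p0)*s
= 0.1 + (10.2 - 0.1) * 0.5
= 5.15


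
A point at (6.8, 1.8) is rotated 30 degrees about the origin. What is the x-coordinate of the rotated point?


x' = x*cos(theta) - y*sin(theta)
cos(30 deg) = 0.866, sin(30 deg) = 0.5
x' = 6.8 * 0.866 - 1.8 * 0.5
= 5.889 - 0.9
= 4.989


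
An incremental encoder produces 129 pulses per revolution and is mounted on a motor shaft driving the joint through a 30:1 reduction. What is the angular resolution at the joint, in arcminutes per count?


counts per rev = 129
effective counts at joint = 129 * 30 = 3870
resolution = 360*60 / 3870
= 5.5814 arcmin/count


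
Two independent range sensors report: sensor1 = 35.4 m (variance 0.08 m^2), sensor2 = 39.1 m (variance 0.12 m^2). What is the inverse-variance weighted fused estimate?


w1 = (1/var1) / (1/var1 + 1/var2)
   = 12.5 / (12.5 + 8.3333) = 0.6
w2 = 1 - w1 = 0.4
fused = w1*s1 + w2*s2 = 21.24 + 15.64
= 36.88 m


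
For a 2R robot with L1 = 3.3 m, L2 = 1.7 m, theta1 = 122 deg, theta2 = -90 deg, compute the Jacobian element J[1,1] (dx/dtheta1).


J[1,1] = -L1*sin(t1) - L2*sin(t1+t2)
= -3.3*sin(122) - 1.7*sin(32)
= -3.6994


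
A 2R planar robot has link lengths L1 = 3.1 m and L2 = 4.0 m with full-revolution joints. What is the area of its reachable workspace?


r_max = L1 + L2 = 7.1 m
r_min = |L1 - L2| = 0.9 m
Area = pi*(r_max^2 - r_min^2)
= pi*(50.41 - 0.81)
= pi * 49.6
= 155.823 m^2


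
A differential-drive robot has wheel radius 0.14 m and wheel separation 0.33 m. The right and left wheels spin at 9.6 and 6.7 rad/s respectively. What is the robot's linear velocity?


vR = r*wR = 0.14*9.6 = 1.344 m/s
vL = r*wL = 0.14*6.7 = 0.938 m/s
v = (vR+vL)/2 = 1.141 m/s
omega = (vR-vL)/L = 1.2303 rad/s
linear velocity = 1.141 m/s


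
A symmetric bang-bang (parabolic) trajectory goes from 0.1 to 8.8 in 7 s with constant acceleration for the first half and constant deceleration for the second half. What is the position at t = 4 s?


Symmetric rest-to-rest: each phase covers (pf-p0)/2 in time T/2. 0.5*a*(T/2)^2 = (pf-p0)/2 => a = 4*(pf-p0)/T^2
a = 4*(8.8-0.1)/7^2 = 0.7102
t = 4 is in the deceleration phase (t > T/2).
p = pf - 0.5*a*(T-t)^2 = 8.8 - 0.5*0.7102*3^2
= 5.6041


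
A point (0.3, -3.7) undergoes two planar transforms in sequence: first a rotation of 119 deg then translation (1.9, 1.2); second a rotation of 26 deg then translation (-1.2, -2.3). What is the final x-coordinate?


After transform 1:
x1 = cos(119)*0.3 - sin(119)*-3.7 + 1.9 = 4.9907
y1 = sin(119)*0.3 + cos(119)*-3.7 + 1.2 = 3.2562
After transform 2:
x2 = cos(26)*4.9907 - sin(26)*3.2562 + -1.2
= 1.8582


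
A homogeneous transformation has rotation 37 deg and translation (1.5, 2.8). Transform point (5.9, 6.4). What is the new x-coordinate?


x' = cos(theta)*px - sin(theta)*py + tx
= 0.7986*5.9 - 0.6018*6.4 + 1.5
= 2.3603


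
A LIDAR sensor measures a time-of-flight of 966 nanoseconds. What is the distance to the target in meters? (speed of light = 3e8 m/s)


tof = 966 ns = 9.66e-07 s
dist = c * tof / 2
= 3e8 * 9.66e-07 / 2
= 144.9 m


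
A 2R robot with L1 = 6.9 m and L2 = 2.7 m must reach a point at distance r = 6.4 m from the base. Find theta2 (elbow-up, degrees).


cos(theta2) = (r^2 - L1^2 - L2^2) / (2*L1*L2)
cos(theta2) = (40.96 - 47.61 - 7.29) / 37.26
cos(theta2) = -0.374128
theta2 = 111.9704 degrees


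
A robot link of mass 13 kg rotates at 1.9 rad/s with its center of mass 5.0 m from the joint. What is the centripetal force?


F = m * omega^2 * r
= 13 * 1.9^2 * 5.0
= 13 * 3.61 * 5.0
= 234.65 N


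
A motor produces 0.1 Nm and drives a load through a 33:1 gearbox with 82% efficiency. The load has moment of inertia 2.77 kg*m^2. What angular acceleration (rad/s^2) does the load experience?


tau_out = tau_motor * N * eta
= 0.1 * 33 * 0.82 = 2.706 Nm
alpha = tau_out / I = 2.706 / 2.77
= 0.9769 rad/s^2


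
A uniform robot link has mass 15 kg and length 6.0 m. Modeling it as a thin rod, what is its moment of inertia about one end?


I = (1/3) * m * L^2
= (1/3) * 15 * 6.0^2
= 0.333333 * 15 * 36.0
= 180.0 kg*m^2


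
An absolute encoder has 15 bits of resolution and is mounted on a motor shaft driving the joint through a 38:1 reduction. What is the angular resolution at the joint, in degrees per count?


counts = 2^15 = 32768
effective counts at joint = 32768 * 38 = 1245184
resolution = 360 / 1245184
= 2.8911e-04 deg/count


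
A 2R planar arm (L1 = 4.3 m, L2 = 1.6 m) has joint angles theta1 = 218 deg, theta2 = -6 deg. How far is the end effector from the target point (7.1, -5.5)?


End effector via forward kinematics:
x = L1*cos(t1) + L2*cos(t1+t2) = -4.7453
y = L1*sin(t1) + L2*sin(t1+t2) = -3.4952
Distance to target:
d = sqrt((7.1 - -4.7453)^2 + (-5.5 - -3.4952)^2)
= sqrt(140.3117 + 4.0192)
= 12.0138 m


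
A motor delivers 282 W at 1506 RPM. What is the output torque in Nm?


omega = 1506 * 2*pi/60 = 157.708 rad/s
tau = P / omega = 282 / 157.708
= 1.7881 Nm


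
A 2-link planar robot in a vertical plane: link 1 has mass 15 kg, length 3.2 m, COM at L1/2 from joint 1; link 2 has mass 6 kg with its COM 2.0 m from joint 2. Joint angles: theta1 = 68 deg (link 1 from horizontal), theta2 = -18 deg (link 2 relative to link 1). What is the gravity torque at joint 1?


Horizontal distance from joint 1 to link-1 COM:
  x_c1 = (L1/2)*cos(t1) = 1.6 * 0.3746 = 0.5994 m
Horizontal distance from joint 1 to link-2 COM:
  x_c2 = L1*cos(t1) + Lc2*cos(t1+t2)
       = 3.2*0.3746 + 2.0*0.6428 = 2.4843 m
tau1 = m1*g*x_c1 + m2*g*x_c2
     = 15*9.81*0.5994 + 6*9.81*2.4843
     = 88.1974 + 146.2269
     = 234.4242 Nm


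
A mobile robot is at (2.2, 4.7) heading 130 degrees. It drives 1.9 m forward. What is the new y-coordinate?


y_new = y0 + d*sin(theta)
= 4.7 + 1.9*sin(130)
= 4.7 + 1.4555
= 6.1555


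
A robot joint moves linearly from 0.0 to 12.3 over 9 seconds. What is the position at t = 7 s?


s = t/T = 7/9 = 0.7778
p(t) = p0 + (pf-p0)*s
= 0.0 + (12.3 - 0.0) * 0.7778
= 9.5667


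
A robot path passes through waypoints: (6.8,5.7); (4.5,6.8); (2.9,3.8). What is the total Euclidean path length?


Segment lengths:
  seg1 = sqrt((-2.3)^2 + (1.1)^2) = 2.5495
  seg2 = sqrt((-1.6)^2 + (-3.0)^2) = 3.4
Total = 5.9495


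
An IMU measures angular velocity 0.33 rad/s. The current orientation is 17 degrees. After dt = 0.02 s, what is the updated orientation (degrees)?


delta_theta = w * dt = 0.33 * 0.02 = 0.0066 rad
= 0.3782 deg
theta_new = 17 + 0.3782 = 17.3782 deg


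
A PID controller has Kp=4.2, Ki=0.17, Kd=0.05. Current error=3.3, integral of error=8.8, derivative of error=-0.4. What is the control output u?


u = Kp*e + Ki*int(e) + Kd*de/dt
= 4.2*3.3 + 0.17*8.8 + 0.05*(-0.4)
= 13.86 + 1.496 + -0.02
= 15.336


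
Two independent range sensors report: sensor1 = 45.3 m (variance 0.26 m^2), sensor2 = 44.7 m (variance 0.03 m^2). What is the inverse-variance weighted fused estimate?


w1 = (1/var1) / (1/var1 + 1/var2)
   = 3.8462 / (3.8462 + 33.3333) = 0.1034
w2 = 1 - w1 = 0.8966
fused = w1*s1 + w2*s2 = 4.6862 + 40.0759
= 44.7621 m


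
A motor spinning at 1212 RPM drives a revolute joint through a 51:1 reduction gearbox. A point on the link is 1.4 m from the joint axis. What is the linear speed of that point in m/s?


omega_motor = 1212 * 2*pi/60 = 126.9203 rad/s
omega_joint = omega_motor / 51 = 2.4886 rad/s
v = omega_joint * r = 2.4886 * 1.4
= 3.4841 m/s


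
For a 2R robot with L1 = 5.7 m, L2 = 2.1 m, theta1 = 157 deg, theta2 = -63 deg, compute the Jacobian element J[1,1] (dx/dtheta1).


J[1,1] = -L1*sin(t1) - L2*sin(t1+t2)
= -5.7*sin(157) - 2.1*sin(94)
= -4.3221


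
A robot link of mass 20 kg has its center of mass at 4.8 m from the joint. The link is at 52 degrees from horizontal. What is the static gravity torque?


tau = m*g*L*cos(angle)
= 20 * 9.81 * 4.8 * cos(52 deg)
= 20 * 9.81 * 4.8 * 0.6157
= 579.8054 Nm


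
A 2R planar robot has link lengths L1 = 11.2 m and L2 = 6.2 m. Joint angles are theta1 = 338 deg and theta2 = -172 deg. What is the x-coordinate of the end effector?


Convert angles to radians: theta1 = 5.8992, theta2 = -3.002
x = L1*cos(theta1) + L2*cos(theta1+theta2)
x = 10.3845 + -6.0158
x = 4.3686


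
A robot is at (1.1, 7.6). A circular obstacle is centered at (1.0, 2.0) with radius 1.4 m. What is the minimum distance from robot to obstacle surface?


center_dist = sqrt((1.1-1.0)^2 + (7.6-2.0)^2)
= sqrt(0.01 + 31.36)
= 5.6009
min_dist = center_dist - radius = 5.6009 - 1.4 = 4.2009 m


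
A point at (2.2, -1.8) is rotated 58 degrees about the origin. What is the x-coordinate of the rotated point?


x' = x*cos(theta) - y*sin(theta)
cos(58 deg) = 0.5299, sin(58 deg) = 0.848
x' = 2.2 * 0.5299 - -1.8 * 0.848
= 1.1658 - -1.5265
= 2.6923


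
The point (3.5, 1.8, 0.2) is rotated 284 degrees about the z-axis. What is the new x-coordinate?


Rotation about z-axis: x' = x*cos(theta) - y*sin(theta)
= 3.5 * 0.2419 - 1.8 * -0.9703
= 2.5933


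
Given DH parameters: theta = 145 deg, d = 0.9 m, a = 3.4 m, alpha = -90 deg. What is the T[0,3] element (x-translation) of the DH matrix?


T[0,3] = a * cos(theta)
= 3.4 * cos(145 deg)
= 3.4 * -0.8192
= -2.7851


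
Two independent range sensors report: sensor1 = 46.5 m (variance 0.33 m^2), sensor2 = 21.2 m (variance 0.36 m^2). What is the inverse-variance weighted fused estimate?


w1 = (1/var1) / (1/var1 + 1/var2)
   = 3.0303 / (3.0303 + 2.7778) = 0.5217
w2 = 1 - w1 = 0.4783
fused = w1*s1 + w2*s2 = 24.2609 + 10.1391
= 34.4 m


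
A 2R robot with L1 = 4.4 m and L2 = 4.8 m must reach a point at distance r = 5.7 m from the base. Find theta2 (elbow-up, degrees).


cos(theta2) = (r^2 - L1^2 - L2^2) / (2*L1*L2)
cos(theta2) = (32.49 - 19.36 - 23.04) / 42.24
cos(theta2) = -0.234612
theta2 = 103.5687 degrees


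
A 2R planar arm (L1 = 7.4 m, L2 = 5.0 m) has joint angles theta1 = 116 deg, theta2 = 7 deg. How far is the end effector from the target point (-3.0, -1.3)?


End effector via forward kinematics:
x = L1*cos(t1) + L2*cos(t1+t2) = -5.9671
y = L1*sin(t1) + L2*sin(t1+t2) = 10.8444
Distance to target:
d = sqrt((-3.0 - -5.9671)^2 + (-1.3 - 10.8444)^2)
= sqrt(8.8039 + 147.4872)
= 12.5016 m


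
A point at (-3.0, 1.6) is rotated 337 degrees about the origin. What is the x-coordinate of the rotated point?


x' = x*cos(theta) - y*sin(theta)
cos(337 deg) = 0.9205, sin(337 deg) = -0.3907
x' = -3.0 * 0.9205 - 1.6 * -0.3907
= -2.7615 - -0.6252
= -2.1363


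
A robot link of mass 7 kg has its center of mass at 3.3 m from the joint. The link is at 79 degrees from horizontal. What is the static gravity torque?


tau = m*g*L*cos(angle)
= 7 * 9.81 * 3.3 * cos(79 deg)
= 7 * 9.81 * 3.3 * 0.1908
= 43.2394 Nm


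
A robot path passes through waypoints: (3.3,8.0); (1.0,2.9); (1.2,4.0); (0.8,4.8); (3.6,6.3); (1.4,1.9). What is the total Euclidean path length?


Segment lengths:
  seg1 = sqrt((-2.3)^2 + (-5.1)^2) = 5.5946
  seg2 = sqrt((0.2)^2 + (1.1)^2) = 1.118
  seg3 = sqrt((-0.4)^2 + (0.8)^2) = 0.8944
  seg4 = sqrt((2.8)^2 + (1.5)^2) = 3.1765
  seg5 = sqrt((-2.2)^2 + (-4.4)^2) = 4.9193
Total = 15.7029


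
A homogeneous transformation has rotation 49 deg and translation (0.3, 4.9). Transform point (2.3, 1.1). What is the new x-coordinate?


x' = cos(theta)*px - sin(theta)*py + tx
= 0.6561*2.3 - 0.7547*1.1 + 0.3
= 0.9788


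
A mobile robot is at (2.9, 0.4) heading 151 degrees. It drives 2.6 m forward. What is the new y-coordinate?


y_new = y0 + d*sin(theta)
= 0.4 + 2.6*sin(151)
= 0.4 + 1.2605
= 1.6605


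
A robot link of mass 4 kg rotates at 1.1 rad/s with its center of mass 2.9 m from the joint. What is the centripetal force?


F = m * omega^2 * r
= 4 * 1.1^2 * 2.9
= 4 * 1.21 * 2.9
= 14.036 N


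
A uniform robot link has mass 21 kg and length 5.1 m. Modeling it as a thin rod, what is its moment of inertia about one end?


I = (1/3) * m * L^2
= (1/3) * 21 * 5.1^2
= 0.333333 * 21 * 26.01
= 182.07 kg*m^2


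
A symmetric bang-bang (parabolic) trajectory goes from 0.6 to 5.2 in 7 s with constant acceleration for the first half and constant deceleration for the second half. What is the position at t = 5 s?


Symmetric rest-to-rest: each phase covers (pf-p0)/2 in time T/2. 0.5*a*(T/2)^2 = (pf-p0)/2 => a = 4*(pf-p0)/T^2
a = 4*(5.2-0.6)/7^2 = 0.3755
t = 5 is in the deceleration phase (t > T/2).
p = pf - 0.5*a*(T-t)^2 = 5.2 - 0.5*0.3755*2^2
= 4.449


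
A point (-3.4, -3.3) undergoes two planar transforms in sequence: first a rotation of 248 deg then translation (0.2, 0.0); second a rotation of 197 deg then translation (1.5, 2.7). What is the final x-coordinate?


After transform 1:
x1 = cos(248)*-3.4 - sin(248)*-3.3 + 0.2 = -1.586
y1 = sin(248)*-3.4 + cos(248)*-3.3 + 0.0 = 4.3886
After transform 2:
x2 = cos(197)*-1.586 - sin(197)*4.3886 + 1.5
= 4.2999


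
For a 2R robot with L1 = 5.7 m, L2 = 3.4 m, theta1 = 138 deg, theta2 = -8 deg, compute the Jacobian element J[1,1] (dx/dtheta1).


J[1,1] = -L1*sin(t1) - L2*sin(t1+t2)
= -5.7*sin(138) - 3.4*sin(130)
= -6.4186


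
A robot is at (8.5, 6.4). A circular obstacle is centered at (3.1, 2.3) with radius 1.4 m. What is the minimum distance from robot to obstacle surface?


center_dist = sqrt((8.5-3.1)^2 + (6.4-2.3)^2)
= sqrt(29.16 + 16.81)
= 6.7801
min_dist = center_dist - radius = 6.7801 - 1.4 = 5.3801 m


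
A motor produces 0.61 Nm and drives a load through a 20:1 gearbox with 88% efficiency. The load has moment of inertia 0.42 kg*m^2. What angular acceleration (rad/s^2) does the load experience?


tau_out = tau_motor * N * eta
= 0.61 * 20 * 0.88 = 10.736 Nm
alpha = tau_out / I = 10.736 / 0.42
= 25.5619 rad/s^2


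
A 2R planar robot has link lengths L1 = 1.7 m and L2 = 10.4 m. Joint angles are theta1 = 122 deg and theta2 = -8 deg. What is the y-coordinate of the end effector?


Convert angles to radians: theta1 = 2.1293, theta2 = -0.1396
y = L1*sin(theta1) + L2*sin(theta1+theta2)
y = 1.4417 + 9.5009
y = 10.9426


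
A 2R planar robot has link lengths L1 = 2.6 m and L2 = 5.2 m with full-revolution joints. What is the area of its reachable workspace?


r_max = L1 + L2 = 7.8 m
r_min = |L1 - L2| = 2.6 m
Area = pi*(r_max^2 - r_min^2)
= pi*(60.84 - 6.76)
= pi * 54.08
= 169.8973 m^2


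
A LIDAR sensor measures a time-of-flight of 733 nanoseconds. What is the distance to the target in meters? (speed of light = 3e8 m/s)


tof = 733 ns = 7.33e-07 s
dist = c * tof / 2
= 3e8 * 7.33e-07 / 2
= 109.95 m


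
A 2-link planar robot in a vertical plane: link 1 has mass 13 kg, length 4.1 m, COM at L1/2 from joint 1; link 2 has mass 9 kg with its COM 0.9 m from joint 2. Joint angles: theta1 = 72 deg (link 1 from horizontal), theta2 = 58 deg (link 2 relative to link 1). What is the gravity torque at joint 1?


Horizontal distance from joint 1 to link-1 COM:
  x_c1 = (L1/2)*cos(t1) = 2.05 * 0.309 = 0.6335 m
Horizontal distance from joint 1 to link-2 COM:
  x_c2 = L1*cos(t1) + Lc2*cos(t1+t2)
       = 4.1*0.309 + 0.9*-0.6428 = 0.6885 m
tau1 = m1*g*x_c1 + m2*g*x_c2
     = 13*9.81*0.6335 + 9*9.81*0.6885
     = 80.7883 + 60.7842
     = 141.5725 Nm


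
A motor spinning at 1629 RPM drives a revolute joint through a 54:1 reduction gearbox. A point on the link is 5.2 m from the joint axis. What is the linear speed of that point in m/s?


omega_motor = 1629 * 2*pi/60 = 170.5885 rad/s
omega_joint = omega_motor / 54 = 3.159 rad/s
v = omega_joint * r = 3.159 * 5.2
= 16.427 m/s


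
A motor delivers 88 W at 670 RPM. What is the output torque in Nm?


omega = 670 * 2*pi/60 = 70.1622 rad/s
tau = P / omega = 88 / 70.1622
= 1.2542 Nm


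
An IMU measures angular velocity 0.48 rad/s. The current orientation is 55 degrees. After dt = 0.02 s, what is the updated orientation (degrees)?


delta_theta = w * dt = 0.48 * 0.02 = 0.0096 rad
= 0.55 deg
theta_new = 55 + 0.55 = 55.55 deg


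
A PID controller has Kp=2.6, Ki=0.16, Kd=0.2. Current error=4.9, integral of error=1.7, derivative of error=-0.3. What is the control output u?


u = Kp*e + Ki*int(e) + Kd*de/dt
= 2.6*4.9 + 0.16*1.7 + 0.2*(-0.3)
= 12.74 + 0.272 + -0.06
= 12.952


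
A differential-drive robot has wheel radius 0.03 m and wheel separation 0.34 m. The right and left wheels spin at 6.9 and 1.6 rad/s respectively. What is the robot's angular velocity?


vR = r*wR = 0.03*6.9 = 0.207 m/s
vL = r*wL = 0.03*1.6 = 0.048 m/s
v = (vR+vL)/2 = 0.1275 m/s
omega = (vR-vL)/L = 0.4676 rad/s
angular velocity = 0.4676 rad/s


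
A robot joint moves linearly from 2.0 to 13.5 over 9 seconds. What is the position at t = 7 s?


s = t/T = 7/9 = 0.7778
p(t) = p0 + (pf-p0)*s
= 2.0 + (13.5 - 2.0) * 0.7778
= 10.9444


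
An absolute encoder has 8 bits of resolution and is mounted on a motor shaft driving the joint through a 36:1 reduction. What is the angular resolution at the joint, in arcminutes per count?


counts = 2^8 = 256
effective counts at joint = 256 * 36 = 9216
resolution = 360*60 / 9216
= 2.3438 arcmin/count


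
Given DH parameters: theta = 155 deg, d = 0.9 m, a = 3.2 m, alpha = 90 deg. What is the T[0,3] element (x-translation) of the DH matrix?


T[0,3] = a * cos(theta)
= 3.2 * cos(155 deg)
= 3.2 * -0.9063
= -2.9002


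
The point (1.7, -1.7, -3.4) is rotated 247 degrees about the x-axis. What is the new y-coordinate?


Rotation about x-axis: y' = y*cos(theta) - z*sin(theta)
= -1.7 * -0.3907 - -3.4 * -0.9205
= -2.4655


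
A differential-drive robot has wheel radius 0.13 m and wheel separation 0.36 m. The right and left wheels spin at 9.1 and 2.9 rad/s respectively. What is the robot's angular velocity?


vR = r*wR = 0.13*9.1 = 1.183 m/s
vL = r*wL = 0.13*2.9 = 0.377 m/s
v = (vR+vL)/2 = 0.78 m/s
omega = (vR-vL)/L = 2.2389 rad/s
angular velocity = 2.2389 rad/s


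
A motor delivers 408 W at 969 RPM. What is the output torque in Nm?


omega = 969 * 2*pi/60 = 101.4734 rad/s
tau = P / omega = 408 / 101.4734
= 4.0208 Nm


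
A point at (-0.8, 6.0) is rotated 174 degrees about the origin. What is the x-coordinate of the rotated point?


x' = x*cos(theta) - y*sin(theta)
cos(174 deg) = -0.9945, sin(174 deg) = 0.1045
x' = -0.8 * -0.9945 - 6.0 * 0.1045
= 0.7956 - 0.6272
= 0.1684


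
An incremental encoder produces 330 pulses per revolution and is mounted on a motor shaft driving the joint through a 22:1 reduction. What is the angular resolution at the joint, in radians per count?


counts per rev = 330
effective counts at joint = 330 * 22 = 7260
resolution = 2*pi / 7260
= 8.6545e-04 rad/count


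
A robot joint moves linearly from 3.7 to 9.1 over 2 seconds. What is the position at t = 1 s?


s = t/T = 1/2 = 0.5
p(t) = p0 + (pf-p0)*s
= 3.7 + (9.1 - 3.7) * 0.5
= 6.4


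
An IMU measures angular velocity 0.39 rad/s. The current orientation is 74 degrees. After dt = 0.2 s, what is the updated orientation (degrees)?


delta_theta = w * dt = 0.39 * 0.2 = 0.078 rad
= 4.4691 deg
theta_new = 74 + 4.4691 = 78.4691 deg


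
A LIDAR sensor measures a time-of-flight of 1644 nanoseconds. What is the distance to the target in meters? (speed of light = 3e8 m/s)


tof = 1644 ns = 1.644e-06 s
dist = c * tof / 2
= 3e8 * 1.644e-06 / 2
= 246.6 m


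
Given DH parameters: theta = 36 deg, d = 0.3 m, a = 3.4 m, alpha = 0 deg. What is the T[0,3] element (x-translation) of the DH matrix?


T[0,3] = a * cos(theta)
= 3.4 * cos(36 deg)
= 3.4 * 0.809
= 2.7507


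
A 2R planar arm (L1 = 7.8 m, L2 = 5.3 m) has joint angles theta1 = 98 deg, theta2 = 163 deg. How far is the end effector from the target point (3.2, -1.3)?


End effector via forward kinematics:
x = L1*cos(t1) + L2*cos(t1+t2) = -1.9147
y = L1*sin(t1) + L2*sin(t1+t2) = 2.4893
Distance to target:
d = sqrt((3.2 - -1.9147)^2 + (-1.3 - 2.4893)^2)
= sqrt(26.1597 + 14.3591)
= 6.3654 m


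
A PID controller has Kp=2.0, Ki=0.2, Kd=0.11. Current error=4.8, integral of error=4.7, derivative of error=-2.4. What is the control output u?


u = Kp*e + Ki*int(e) + Kd*de/dt
= 2.0*4.8 + 0.2*4.7 + 0.11*(-2.4)
= 9.6 + 0.94 + -0.264
= 10.276


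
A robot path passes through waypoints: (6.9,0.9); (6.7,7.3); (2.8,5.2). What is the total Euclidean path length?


Segment lengths:
  seg1 = sqrt((-0.2)^2 + (6.4)^2) = 6.4031
  seg2 = sqrt((-3.9)^2 + (-2.1)^2) = 4.4294
Total = 10.8326


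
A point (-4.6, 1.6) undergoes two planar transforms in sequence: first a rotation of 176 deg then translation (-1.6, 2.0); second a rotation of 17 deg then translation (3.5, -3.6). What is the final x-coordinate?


After transform 1:
x1 = cos(176)*-4.6 - sin(176)*1.6 + -1.6 = 2.8772
y1 = sin(176)*-4.6 + cos(176)*1.6 + 2.0 = 0.083
After transform 2:
x2 = cos(17)*2.8772 - sin(17)*0.083 + 3.5
= 6.2272
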